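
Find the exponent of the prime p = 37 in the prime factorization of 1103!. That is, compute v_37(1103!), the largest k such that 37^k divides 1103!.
v_37(1103!) = 29

Legendre's formula: v_p(n!) = Σ_{k ≥ 1} ⌊n / p^k⌋. For p = 37, n = 1103, the terms are:
  ⌊1103/37^1⌋ = ⌊1103/37⌋ = 29
(the next term ⌊1103/37^2⌋ = 0, terminating the sum). Summing: v_37(1103!) = 29 = 29.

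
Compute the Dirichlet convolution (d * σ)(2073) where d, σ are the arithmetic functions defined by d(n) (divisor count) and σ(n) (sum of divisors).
(d * σ)(2073) = 4164

Divisors of 2073: [1, 3, 691, 2073]. For each d | 2073:
  d = 1: d(1) · σ(2073/1) = 1 · 2768 = 2768
  d = 3: d(3) · σ(2073/3) = 2 · 692 = 1384
  d = 691: d(691) · σ(2073/691) = 2 · 4 = 8
  d = 2073: d(2073) · σ(2073/2073) = 4 · 1 = 4
Summing: (d * σ)(2073) = 2768 + 1384 + 8 + 4 = 4164.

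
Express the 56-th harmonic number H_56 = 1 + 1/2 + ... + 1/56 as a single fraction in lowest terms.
H_56 = 252476961434436524654789/54749786241679275146400

Direct summation: H_56 = 1 + 1/2 + ... + 1/56. The least common denominator is lcm(1, ..., 56) = 164249358725037825439200; over this denominator the numerator is 164249358725037825439200 + 82124679362518912719600 + 54749786241679275146400 + 41062339681259456359800 + 32849871745007565087840 + 27374893120839637573200 + 23464194103576832205600 + 20531169840629728179900 + 18249928747226425048800 + 16424935872503782543920 + 14931759884094347767200 + 13687446560419818786600 + 12634566055772140418400 + 11732097051788416102800 + 10949957248335855029280 + 10265584920314864089950 + 9661726983825754437600 + 9124964373613212524400 + 8644703090791464496800 + 8212467936251891271960 + 7821398034525610735200 + 7465879942047173883600 + 7141276466305992410400 + 6843723280209909393300 + 6569974349001513017568 + 6317283027886070209200 + 6083309582408808349600 + 5866048525894208051400 + 5663770990518545704800 + 5474978624167927514640 + 5298366410485091143200 + 5132792460157432044975 + 4977253294698115922400 + 4830863491912877218800 + 4692838820715366441120 + 4562482186806606262200 + 4439171857433454741600 + 4322351545395732248400 + 4211522018590713472800 + 4106233968125945635980 + 4006081920122873791200 + 3910699017262805367600 + 3819752528489251754400 + 3732939971023586941800 + 3649985749445285009760 + 3570638233152996205200 + 3494667206915698413600 + 3421861640104954696650 + 3352027729082404600800 + 3284987174500756508784 + 3220575661275251479200 + 3158641513943035104600 + 3099044504245996706400 + 3041654791204404174800 + 2986351976818869553440 + 2933024262947104025700 = 757430884303309573964367, so H_56 = 757430884303309573964367/164249358725037825439200; reducing by gcd(757430884303309573964367, 164249358725037825439200) = 3 gives 252476961434436524654789/54749786241679275146400 ≈ 4.61147. (The PNT-adjacent estimate ln(56) + γ ≈ 4.60257 matches within O(1/n).)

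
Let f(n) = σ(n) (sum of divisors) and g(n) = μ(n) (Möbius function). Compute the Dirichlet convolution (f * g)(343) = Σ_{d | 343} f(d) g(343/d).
(σ * μ)(343) = 343

Divisors of 343: [1, 7, 49, 343]. For each d | 343:
  d = 1: σ(1) · μ(343/1) = 1 · 0 = 0
  d = 7: σ(7) · μ(343/7) = 8 · 0 = 0
  d = 49: σ(49) · μ(343/49) = 57 · -1 = -57
  d = 343: σ(343) · μ(343/343) = 400 · 1 = 400
Summing: (σ * μ)(343) = 0 + 0 + -57 + 400 = 343.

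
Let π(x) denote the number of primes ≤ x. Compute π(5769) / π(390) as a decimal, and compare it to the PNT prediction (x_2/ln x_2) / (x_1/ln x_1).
π(5769)/π(390) = 757/77 ≈ 9.8312;  PNT prediction ≈ 10.1906.

π(390) = 77 and π(5769) = 757, so π(5769)/π(390) ≈ 9.8312. The PNT-predicted ratio is (5769/ln(5769)) / (390/ln(390)) ≈ 10.1906. The two agree to within a few percent, as expected.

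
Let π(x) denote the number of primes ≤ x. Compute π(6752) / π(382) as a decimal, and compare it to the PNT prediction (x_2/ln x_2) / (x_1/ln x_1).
π(6752)/π(382) = 869/75 ≈ 11.5867;  PNT prediction ≈ 11.9179.

π(382) = 75 and π(6752) = 869, so π(6752)/π(382) ≈ 11.5867. The PNT-predicted ratio is (6752/ln(6752)) / (382/ln(382)) ≈ 11.9179. The two agree to within a few percent, as expected.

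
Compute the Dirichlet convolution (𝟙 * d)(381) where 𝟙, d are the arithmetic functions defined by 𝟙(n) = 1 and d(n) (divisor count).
(𝟙 * d)(381) = 9

Divisors of 381: [1, 3, 127, 381]. For each d | 381:
  d = 1: 𝟙(1) · d(381/1) = 1 · 4 = 4
  d = 3: 𝟙(3) · d(381/3) = 1 · 2 = 2
  d = 127: 𝟙(127) · d(381/127) = 1 · 2 = 2
  d = 381: 𝟙(381) · d(381/381) = 1 · 1 = 1
Summing: (𝟙 * d)(381) = 4 + 2 + 2 + 1 = 9.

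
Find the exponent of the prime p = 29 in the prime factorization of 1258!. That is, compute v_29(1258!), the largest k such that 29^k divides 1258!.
v_29(1258!) = 44

Legendre's formula: v_p(n!) = Σ_{k ≥ 1} ⌊n / p^k⌋. For p = 29, n = 1258, the terms are:
  ⌊1258/29^1⌋ = ⌊1258/29⌋ = 43
  ⌊1258/29^2⌋ = ⌊1258/841⌋ = 1
(the next term ⌊1258/29^3⌋ = 0, terminating the sum). Summing: v_29(1258!) = 43 + 1 = 44.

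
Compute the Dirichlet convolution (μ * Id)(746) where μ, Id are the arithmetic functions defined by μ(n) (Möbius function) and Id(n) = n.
(μ * Id)(746) = 372

Divisors of 746: [1, 2, 373, 746]. For each d | 746:
  d = 1: μ(1) · Id(746/1) = 1 · 746 = 746
  d = 2: μ(2) · Id(746/2) = -1 · 373 = -373
  d = 373: μ(373) · Id(746/373) = -1 · 2 = -2
  d = 746: μ(746) · Id(746/746) = 1 · 1 = 1
Summing: (μ * Id)(746) = 746 + -373 + -2 + 1 = 372.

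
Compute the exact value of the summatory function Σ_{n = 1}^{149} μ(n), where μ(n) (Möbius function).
Σ_{n ≤ 149} μ(n) = 0

Compute μ(n) for each 1 ≤ n ≤ 149: μ(1) = 1, μ(2) = -1, μ(3) = -1, μ(4) = 0, μ(5) = -1, μ(6) = 1, μ(7) = -1, μ(8) = 0, μ(9) = 0, μ(10) = 1, μ(11) = -1, μ(12) = 0, μ(13) = -1, μ(14) = 1, μ(15) = 1, μ(16) = 0, μ(17) = -1, μ(18) = 0, μ(19) = -1, μ(20) = 0, μ(21) = 1, μ(22) = 1, μ(23) = -1, μ(24) = 0, μ(25) = 0, μ(26) = 1, μ(27) = 0, μ(28) = 0, μ(29) = -1, μ(30) = -1, μ(31) = -1, μ(32) = 0, μ(33) = 1, μ(34) = 1, μ(35) = 1, μ(36) = 0, μ(37) = -1, μ(38) = 1, μ(39) = 1, μ(40) = 0, μ(41) = -1, μ(42) = -1, μ(43) = -1, μ(44) = 0, μ(45) = 0, μ(46) = 1, μ(47) = -1, μ(48) = 0, μ(49) = 0, μ(50) = 0, μ(51) = 1, μ(52) = 0, μ(53) = -1, μ(54) = 0, μ(55) = 1, μ(56) = 0, μ(57) = 1, μ(58) = 1, μ(59) = -1, μ(60) = 0, μ(61) = -1, μ(62) = 1, μ(63) = 0, μ(64) = 0, μ(65) = 1, μ(66) = -1, μ(67) = -1, μ(68) = 0, μ(69) = 1, μ(70) = -1, μ(71) = -1, μ(72) = 0, μ(73) = -1, μ(74) = 1, μ(75) = 0, μ(76) = 0, μ(77) = 1, μ(78) = -1, μ(79) = -1, μ(80) = 0, μ(81) = 0, μ(82) = 1, μ(83) = -1, μ(84) = 0, μ(85) = 1, μ(86) = 1, μ(87) = 1, μ(88) = 0, μ(89) = -1, μ(90) = 0, μ(91) = 1, μ(92) = 0, μ(93) = 1, μ(94) = 1, μ(95) = 1, μ(96) = 0, μ(97) = -1, μ(98) = 0, μ(99) = 0, μ(100) = 0, μ(101) = -1, μ(102) = -1, μ(103) = -1, μ(104) = 0, μ(105) = -1, μ(106) = 1, μ(107) = -1, μ(108) = 0, μ(109) = -1, μ(110) = -1, μ(111) = 1, μ(112) = 0, μ(113) = -1, μ(114) = -1, μ(115) = 1, μ(116) = 0, μ(117) = 0, μ(118) = 1, μ(119) = 1, μ(120) = 0, μ(121) = 0, μ(122) = 1, μ(123) = 1, μ(124) = 0, μ(125) = 0, μ(126) = 0, μ(127) = -1, μ(128) = 0, μ(129) = 1, μ(130) = -1, μ(131) = -1, μ(132) = 0, μ(133) = 1, μ(134) = 1, μ(135) = 0, μ(136) = 0, μ(137) = -1, μ(138) = -1, μ(139) = -1, μ(140) = 0, μ(141) = 1, μ(142) = 1, μ(143) = 1, μ(144) = 0, μ(145) = 1, μ(146) = 1, μ(147) = 0, μ(148) = 0, μ(149) = -1. Summing all 149 values: 0. (Mertens function M(x) = Σ_{n ≤ x} μ(n); on average M(x) should be small (PNT ⟺ M(x) = o(x)).)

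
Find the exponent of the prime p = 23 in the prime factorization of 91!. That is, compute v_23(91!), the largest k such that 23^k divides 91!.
v_23(91!) = 3

Legendre's formula: v_p(n!) = Σ_{k ≥ 1} ⌊n / p^k⌋. For p = 23, n = 91, the terms are:
  ⌊91/23^1⌋ = ⌊91/23⌋ = 3
(the next term ⌊91/23^2⌋ = 0, terminating the sum). Summing: v_23(91!) = 3 = 3.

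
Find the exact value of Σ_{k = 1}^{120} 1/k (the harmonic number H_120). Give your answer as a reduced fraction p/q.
H_120 = 18661952910524692834612799443020757786224277983797/3475956553913558034594585593659201286533187398464

Direct summation: H_120 = 1 + 1/2 + ... + 1/120. The least common denominator is lcm(1, ..., 120) = 955888052326228459513511038256280353796626534577600; over this denominator the numerator is 955888052326228459513511038256280353796626534577600 + 477944026163114229756755519128140176898313267288800 + 318629350775409486504503679418760117932208844859200 + 238972013081557114878377759564070088449156633644400 + 191177610465245691902702207651256070759325306915520 + 159314675387704743252251839709380058966104422429600 + 136555436046604065644787291179468621970946647796800 + 119486006540778557439188879782035044224578316822200 + 106209783591803162168167893139586705977402948286400 + 95588805232622845951351103825628035379662653457760 + 86898913847838950864864639841480032163329684961600 + 79657337693852371626125919854690029483052211214800 + 73529850178940650731808541404329257984355887275200 + 68277718023302032822393645589734310985473323898400 + 63725870155081897300900735883752023586441768971840 + 59743003270389278719594439891017522112289158411100 + 56228708960366379971383002250369432576272149092800 + 53104891795901581084083946569793352988701474143200 + 50309897490854129448079528329277913357717186030400 + 47794402616311422975675551912814017689831326728880 + 45518478682201355214929097059822873990315549265600 + 43449456923919475432432319920740016081664842480800 + 41560350101140367804935262532881754512896805851200 + 39828668846926185813062959927345014741526105607400 + 38235522093049138380540441530251214151865061383104 + 36764925089470325365904270702164628992177943637600 + 35403261197267720722722631046528901992467649428800 + 34138859011651016411196822794867155492736661949200 + 32961656976766498603914173732975184613676777054400 + 31862935077540948650450367941876011793220884485920 + 30835098462136401919790678653428398509568597889600 + 29871501635194639359797219945508761056144579205550 + 28966304615946316954954879947160010721109894987200 + 28114354480183189985691501125184716288136074546400 + 27311087209320813128957458235893724394189329559360 + 26552445897950790542041973284896676494350737071600 + 25834812225033201608473271304223793345854771204800 + 25154948745427064724039764164638956678858593015200 + 24509950059646883577269513801443085994785295758400 + 23897201308155711487837775956407008844915663364440 + 23314342739664108768622220445275130580405525233600 + 22759239341100677607464548529911436995157774632800 + 22229954705261126965430489261773961716200617083200 + 21724728461959737716216159960370008040832421240400 + 21241956718360632433633578627917341195480589657280 + 20780175050570183902467631266440877256448402925600 + 20338043666515499138585341239495326676523968820800 + 19914334423463092906531479963672507370763052803700 + 19507919435229152234969613025638374567278092542400 + 19117761046524569190270220765125607075932530691552 + 18742902986788793323794334083456477525424049697600 + 18382462544735162682952135351082314496088971818800 + 18035623628796763387047378080307176486728802539200 + 17701630598633860361361315523264450996233824714400 + 17379782769567790172972927968296006432665936992320 + 17069429505825508205598411397433577746368330974600 + 16769965830284709816026509443092637785905728676800 + 16480828488383249301957086866487592306838388527200 + 16201492412308956940906966750106446674519093806400 + 15931467538770474325225183970938005896610442242960 + 15670295939774237041205098987807874652403713681600 + 15417549231068200959895339326714199254784298944800 + 15172826227400451738309699019940957996771849755200 + 14935750817597319679898609972754380528072289602775 + 14705970035788130146361708280865851596871177455040 + 14483152307973158477477439973580005360554947493600 + 14266985855615350141992702063526572444725769172800 + 14057177240091594992845750562592358144068037273200 + 13853450033713455934978420844293918170965601950400 + 13655543604660406564478729117946862197094664779680 + 13463212004594767035401563919102540194318683585600 + 13276222948975395271020986642448338247175368535800 + 13094356881181211774157685455565484298583925131200 + 12917406112516600804236635652111896672927385602400 + 12745174031016379460180147176750404717288353794368 + 12577474372713532362019882082319478339429296507600 + 12414130549691278694980662834497147451904240708800 + 12254975029823441788634756900721542997392647879200 + 12099848763623145057133051117168105744261095374400 + 11948600654077855743918887978203504422457831682220 + 11801087065755906907574210348842967330822549809600 + 11657171369832054384311110222637565290202762616800 + 11516723522002752524259169135617835587911163067200 + 11379619670550338803732274264955718497578887316400 + 11245741792073275994276600450073886515254429818560 + 11114977352630563482715244630886980858100308541600 + 10987218992255499534638057910991728204558925684800 + 10862364230979868858108079980185004020416210620200 + 10740315194676724264196753238834610716816028478400 + 10620978359180316216816789313958670597740294828640 + 10504264311277235818829791629189893997765126753600 + 10390087525285091951233815633220438628224201462800 + 10278366154045467306596892884476132836522865963200 + 10169021833257749569292670619747663338261984410400 + 10061979498170825889615905665855582671543437206080 + 9957167211731546453265739981836253685381526401850 + 9854516003363179994984649878930725296872438500800 + 9753959717614576117484806512819187283639046271200 + 9655434871982105651651626649053336907036631662400 + 9558880523262284595135110382562803537966265345776 + 9464238141843846133797138992636439146501252817600 + 9371451493394396661897167041728238762712024848800 + 9280466527439111257412728526760003434918704219200 + 9191231272367581341476067675541157248044485909400 + 9103695736440271042985819411964574798063109853120 + 9017811814398381693523689040153588243364401269600 + 8933533199310546350593561105198881811183425556800 + 8850815299316930180680657761632225498116912357200 + 8769615158956224399206523286754865631161711326400 + 8689891384783895086486463984148003216332968496160 + 8611604075011067202824423768074597781951590401600 + 8534714752912754102799205698716788873184165487300 + 8459186303771933270031071135011330564571916235200 + 8384982915142354908013254721546318892952864338400 + 8312070020228073560987052506576350902579361170240 + 8240414244191624650978543433243796153419194263600 + 8169983353215627859089837933814361998261765252800 + 8100746206154478470453483375053223337259546903200 + 8032672708623768567340428892909918939467449870400 + 7965733769385237162612591985469002948305221121480 = 5132037050394290529518519846830708391211676445544175, so H_120 = 5132037050394290529518519846830708391211676445544175/955888052326228459513511038256280353796626534577600; reducing by gcd(5132037050394290529518519846830708391211676445544175, 955888052326228459513511038256280353796626534577600) = 275 gives 18661952910524692834612799443020757786224277983797/3475956553913558034594585593659201286533187398464 ≈ 5.36887. (The PNT-adjacent estimate ln(120) + γ ≈ 5.36471 matches within O(1/n).)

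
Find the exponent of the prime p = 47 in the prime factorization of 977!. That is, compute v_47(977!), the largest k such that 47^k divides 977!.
v_47(977!) = 20

Legendre's formula: v_p(n!) = Σ_{k ≥ 1} ⌊n / p^k⌋. For p = 47, n = 977, the terms are:
  ⌊977/47^1⌋ = ⌊977/47⌋ = 20
(the next term ⌊977/47^2⌋ = 0, terminating the sum). Summing: v_47(977!) = 20 = 20.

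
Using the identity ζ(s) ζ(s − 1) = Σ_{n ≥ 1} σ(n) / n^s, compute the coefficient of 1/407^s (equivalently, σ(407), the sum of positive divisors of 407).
σ(407) = 456

In the product (Σ m^0/m^s)(Σ k / k^s) = Σ (Σ_{d | n} d) / n^s, the coefficient of 1/n^s is σ(n) = Σ_{d | n} d. For n = 407, divisors are [1, 11, 37, 407]; summing: σ(407) = 456.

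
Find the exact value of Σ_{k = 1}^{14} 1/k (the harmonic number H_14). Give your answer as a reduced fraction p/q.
H_14 = 1171733/360360

Direct summation: H_14 = 1 + 1/2 + ... + 1/14. The least common denominator is lcm(1, ..., 14) = 360360; over this denominator the numerator is 360360 + 180180 + 120120 + 90090 + 72072 + 60060 + 51480 + 45045 + 40040 + 36036 + 32760 + 30030 + 27720 + 25740 = 1171733, so H_14 = 1171733/360360 (already in lowest terms) ≈ 3.25156. (The PNT-adjacent estimate ln(14) + γ ≈ 3.21627 matches within O(1/n).)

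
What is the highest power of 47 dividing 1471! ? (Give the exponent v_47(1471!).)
v_47(1471!) = 31

Legendre's formula: v_p(n!) = Σ_{k ≥ 1} ⌊n / p^k⌋. For p = 47, n = 1471, the terms are:
  ⌊1471/47^1⌋ = ⌊1471/47⌋ = 31
(the next term ⌊1471/47^2⌋ = 0, terminating the sum). Summing: v_47(1471!) = 31 = 31.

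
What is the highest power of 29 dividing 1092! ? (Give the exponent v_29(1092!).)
v_29(1092!) = 38

Legendre's formula: v_p(n!) = Σ_{k ≥ 1} ⌊n / p^k⌋. For p = 29, n = 1092, the terms are:
  ⌊1092/29^1⌋ = ⌊1092/29⌋ = 37
  ⌊1092/29^2⌋ = ⌊1092/841⌋ = 1
(the next term ⌊1092/29^3⌋ = 0, terminating the sum). Summing: v_29(1092!) = 37 + 1 = 38.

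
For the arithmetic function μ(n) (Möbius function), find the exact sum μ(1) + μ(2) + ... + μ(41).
Σ_{n ≤ 41} μ(n) = -1

Compute μ(n) for each 1 ≤ n ≤ 41: μ(1) = 1, μ(2) = -1, μ(3) = -1, μ(4) = 0, μ(5) = -1, μ(6) = 1, μ(7) = -1, μ(8) = 0, μ(9) = 0, μ(10) = 1, μ(11) = -1, μ(12) = 0, μ(13) = -1, μ(14) = 1, μ(15) = 1, μ(16) = 0, μ(17) = -1, μ(18) = 0, μ(19) = -1, μ(20) = 0, μ(21) = 1, μ(22) = 1, μ(23) = -1, μ(24) = 0, μ(25) = 0, μ(26) = 1, μ(27) = 0, μ(28) = 0, μ(29) = -1, μ(30) = -1, μ(31) = -1, μ(32) = 0, μ(33) = 1, μ(34) = 1, μ(35) = 1, μ(36) = 0, μ(37) = -1, μ(38) = 1, μ(39) = 1, μ(40) = 0, μ(41) = -1. Summing all 41 values: -1. (Mertens function M(x) = Σ_{n ≤ x} μ(n); on average M(x) should be small (PNT ⟺ M(x) = o(x)).)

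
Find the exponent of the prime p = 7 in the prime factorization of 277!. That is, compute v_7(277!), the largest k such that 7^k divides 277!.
v_7(277!) = 44

Legendre's formula: v_p(n!) = Σ_{k ≥ 1} ⌊n / p^k⌋. For p = 7, n = 277, the terms are:
  ⌊277/7^1⌋ = ⌊277/7⌋ = 39
  ⌊277/7^2⌋ = ⌊277/49⌋ = 5
(the next term ⌊277/7^3⌋ = 0, terminating the sum). Summing: v_7(277!) = 39 + 5 = 44.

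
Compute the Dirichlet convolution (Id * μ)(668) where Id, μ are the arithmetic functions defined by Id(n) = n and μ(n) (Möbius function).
(Id * μ)(668) = 332

Divisors of 668: [1, 2, 4, 167, 334, 668]. For each d | 668:
  d = 1: Id(1) · μ(668/1) = 1 · 0 = 0
  d = 2: Id(2) · μ(668/2) = 2 · 1 = 2
  d = 4: Id(4) · μ(668/4) = 4 · -1 = -4
  d = 167: Id(167) · μ(668/167) = 167 · 0 = 0
  d = 334: Id(334) · μ(668/334) = 334 · -1 = -334
  d = 668: Id(668) · μ(668/668) = 668 · 1 = 668
Summing: (Id * μ)(668) = 0 + 2 + -4 + 0 + -334 + 668 = 332.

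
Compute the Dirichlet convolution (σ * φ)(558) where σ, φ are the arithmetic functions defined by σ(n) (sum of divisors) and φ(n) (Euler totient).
(σ * φ)(558) = 6696

Divisors of 558: [1, 2, 3, 6, 9, 18, 31, 62, 93, 186, 279, 558]. For each d | 558:
  d = 1: σ(1) · φ(558/1) = 1 · 180 = 180
  d = 2: σ(2) · φ(558/2) = 3 · 180 = 540
  d = 3: σ(3) · φ(558/3) = 4 · 60 = 240
  d = 6: σ(6) · φ(558/6) = 12 · 60 = 720
  d = 9: σ(9) · φ(558/9) = 13 · 30 = 390
  d = 18: σ(18) · φ(558/18) = 39 · 30 = 1170
  d = 31: σ(31) · φ(558/31) = 32 · 6 = 192
  d = 62: σ(62) · φ(558/62) = 96 · 6 = 576
  d = 93: σ(93) · φ(558/93) = 128 · 2 = 256
  d = 186: σ(186) · φ(558/186) = 384 · 2 = 768
  d = 279: σ(279) · φ(558/279) = 416 · 1 = 416
  d = 558: σ(558) · φ(558/558) = 1248 · 1 = 1248
Summing: (σ * φ)(558) = 180 + 540 + 240 + 720 + 390 + 1170 + 192 + 576 + 256 + 768 + 416 + 1248 = 6696.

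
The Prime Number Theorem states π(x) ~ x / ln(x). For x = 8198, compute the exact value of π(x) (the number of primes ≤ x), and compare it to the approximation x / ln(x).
π(8198) = 1028;  x/ln(x) ≈ 909.71;  relative error ≈ 11.51%.

Directly count primes up to 8198: π(8198) = 1028. The PNT approximation gives 8198/ln(8198) ≈ 8198/9.01165 ≈ 909.71. Relative error (π(x) − x/ln(x)) / π(x) ≈ 11.51%; the approximation is known to undercount slightly (Li(x) is a better estimate).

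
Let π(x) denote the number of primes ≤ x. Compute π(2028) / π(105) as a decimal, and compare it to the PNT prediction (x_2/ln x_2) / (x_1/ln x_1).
π(2028)/π(105) = 307/27 ≈ 11.3704;  PNT prediction ≈ 11.8044.

π(105) = 27 and π(2028) = 307, so π(2028)/π(105) ≈ 11.3704. The PNT-predicted ratio is (2028/ln(2028)) / (105/ln(105)) ≈ 11.8044. The two agree to within a few percent, as expected.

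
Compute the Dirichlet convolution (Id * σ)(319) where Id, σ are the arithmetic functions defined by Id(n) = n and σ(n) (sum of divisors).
(Id * σ)(319) = 1357

Divisors of 319: [1, 11, 29, 319]. For each d | 319:
  d = 1: Id(1) · σ(319/1) = 1 · 360 = 360
  d = 11: Id(11) · σ(319/11) = 11 · 30 = 330
  d = 29: Id(29) · σ(319/29) = 29 · 12 = 348
  d = 319: Id(319) · σ(319/319) = 319 · 1 = 319
Summing: (Id * σ)(319) = 360 + 330 + 348 + 319 = 1357.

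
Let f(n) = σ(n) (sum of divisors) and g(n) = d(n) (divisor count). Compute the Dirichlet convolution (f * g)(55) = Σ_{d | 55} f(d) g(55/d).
(σ * d)(55) = 112

Divisors of 55: [1, 5, 11, 55]. For each d | 55:
  d = 1: σ(1) · d(55/1) = 1 · 4 = 4
  d = 5: σ(5) · d(55/5) = 6 · 2 = 12
  d = 11: σ(11) · d(55/11) = 12 · 2 = 24
  d = 55: σ(55) · d(55/55) = 72 · 1 = 72
Summing: (σ * d)(55) = 4 + 12 + 24 + 72 = 112.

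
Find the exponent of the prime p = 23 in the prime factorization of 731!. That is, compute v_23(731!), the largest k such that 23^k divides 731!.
v_23(731!) = 32

Legendre's formula: v_p(n!) = Σ_{k ≥ 1} ⌊n / p^k⌋. For p = 23, n = 731, the terms are:
  ⌊731/23^1⌋ = ⌊731/23⌋ = 31
  ⌊731/23^2⌋ = ⌊731/529⌋ = 1
(the next term ⌊731/23^3⌋ = 0, terminating the sum). Summing: v_23(731!) = 31 + 1 = 32.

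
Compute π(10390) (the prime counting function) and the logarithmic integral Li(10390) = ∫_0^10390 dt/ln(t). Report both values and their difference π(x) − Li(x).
π(10390) = 1272;  Li(10390) ≈ 1288.39;  π(x) − Li(x) ≈ -16.39.

Direct count of primes ≤ 10390 gives π(10390) = 1272. Numerical evaluation of the logarithmic integral gives Li(10390) ≈ 1288.39. The difference π(x) − Li(x) ≈ -16.39 is typically negative for small/moderate x (Li(x) overestimates), though Littlewood's theorem shows this sign changes infinitely often.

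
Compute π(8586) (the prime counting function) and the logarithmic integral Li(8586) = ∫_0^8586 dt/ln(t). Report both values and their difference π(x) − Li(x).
π(8586) = 1069;  Li(8586) ≈ 1091.36;  π(x) − Li(x) ≈ -22.36.

Direct count of primes ≤ 8586 gives π(8586) = 1069. Numerical evaluation of the logarithmic integral gives Li(8586) ≈ 1091.36. The difference π(x) − Li(x) ≈ -22.36 is typically negative for small/moderate x (Li(x) overestimates), though Littlewood's theorem shows this sign changes infinitely often.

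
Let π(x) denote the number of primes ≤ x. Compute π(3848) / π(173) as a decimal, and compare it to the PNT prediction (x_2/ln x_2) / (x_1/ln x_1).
π(3848)/π(173) = 533/40 ≈ 13.3250;  PNT prediction ≈ 13.8848.

π(173) = 40 and π(3848) = 533, so π(3848)/π(173) ≈ 13.3250. The PNT-predicted ratio is (3848/ln(3848)) / (173/ln(173)) ≈ 13.8848. The two agree to within a few percent, as expected.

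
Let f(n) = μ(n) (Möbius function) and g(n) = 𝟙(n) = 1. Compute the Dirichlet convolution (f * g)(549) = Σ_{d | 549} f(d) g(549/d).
(μ * 𝟙)(549) = 0

Divisors of 549: [1, 3, 9, 61, 183, 549]. For each d | 549:
  d = 1: μ(1) · 𝟙(549/1) = 1 · 1 = 1
  d = 3: μ(3) · 𝟙(549/3) = -1 · 1 = -1
  d = 9: μ(9) · 𝟙(549/9) = 0 · 1 = 0
  d = 61: μ(61) · 𝟙(549/61) = -1 · 1 = -1
  d = 183: μ(183) · 𝟙(549/183) = 1 · 1 = 1
  d = 549: μ(549) · 𝟙(549/549) = 0 · 1 = 0
Summing: (μ * 𝟙)(549) = 1 + -1 + 0 + -1 + 1 + 0 = 0.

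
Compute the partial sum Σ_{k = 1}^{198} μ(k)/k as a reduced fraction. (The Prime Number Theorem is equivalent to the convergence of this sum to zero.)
Σ μ(k)/k = -10619956756869560313065816620548852142822454316540788251493888218559666579195/412585138412243404033282153204433423786722919328407878608465087271542530344602

Values of μ(k) for 1 ≤ k ≤ 198: μ(1) = 1, μ(2) = -1, μ(3) = -1, μ(5) = -1, μ(6) = 1, μ(7) = -1, μ(10) = 1, μ(11) = -1, μ(13) = -1, μ(14) = 1, μ(15) = 1, μ(17) = -1, μ(19) = -1, μ(21) = 1, μ(22) = 1, μ(23) = -1, μ(26) = 1, μ(29) = -1, μ(30) = -1, μ(31) = -1, μ(33) = 1, μ(34) = 1, μ(35) = 1, μ(37) = -1, μ(38) = 1, μ(39) = 1, μ(41) = -1, μ(42) = -1, μ(43) = -1, μ(46) = 1, μ(47) = -1, μ(51) = 1, μ(53) = -1, μ(55) = 1, μ(57) = 1, μ(58) = 1, μ(59) = -1, μ(61) = -1, μ(62) = 1, μ(65) = 1, μ(66) = -1, μ(67) = -1, μ(69) = 1, μ(70) = -1, μ(71) = -1, μ(73) = -1, μ(74) = 1, μ(77) = 1, μ(78) = -1, μ(79) = -1, μ(82) = 1, μ(83) = -1, μ(85) = 1, μ(86) = 1, μ(87) = 1, μ(89) = -1, μ(91) = 1, μ(93) = 1, μ(94) = 1, μ(95) = 1, μ(97) = -1, μ(101) = -1, μ(102) = -1, μ(103) = -1, μ(105) = -1, μ(106) = 1, μ(107) = -1, μ(109) = -1, μ(110) = -1, μ(111) = 1, μ(113) = -1, μ(114) = -1, μ(115) = 1, μ(118) = 1, μ(119) = 1, μ(122) = 1, μ(123) = 1, μ(127) = -1, μ(129) = 1, μ(130) = -1, μ(131) = -1, μ(133) = 1, μ(134) = 1, μ(137) = -1, μ(138) = -1, μ(139) = -1, μ(141) = 1, μ(142) = 1, μ(143) = 1, μ(145) = 1, μ(146) = 1, μ(149) = -1, μ(151) = -1, μ(154) = -1, μ(155) = 1, μ(157) = -1, μ(158) = 1, μ(159) = 1, μ(161) = 1, μ(163) = -1, μ(165) = -1, μ(166) = 1, μ(167) = -1, μ(170) = -1, μ(173) = -1, μ(174) = -1, μ(177) = 1, μ(178) = 1, μ(179) = -1, μ(181) = -1, μ(182) = -1, μ(183) = 1, μ(185) = 1, μ(186) = -1, μ(187) = 1, μ(190) = -1, μ(191) = -1, μ(193) = -1, μ(194) = 1, μ(195) = -1, μ(197) = -1, with μ = 0 on non-squarefree integers. Summing μ(k)/k for k where μ(k) ≠ 0 gives -10619956756869560313065816620548852142822454316540788251493888218559666579195/412585138412243404033282153204433423786722919328407878608465087271542530344602 ≈ -0.0257. (PNT ⟺ this sum → 0 as n → ∞.)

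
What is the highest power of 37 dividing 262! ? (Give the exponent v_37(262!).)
v_37(262!) = 7

Legendre's formula: v_p(n!) = Σ_{k ≥ 1} ⌊n / p^k⌋. For p = 37, n = 262, the terms are:
  ⌊262/37^1⌋ = ⌊262/37⌋ = 7
(the next term ⌊262/37^2⌋ = 0, terminating the sum). Summing: v_37(262!) = 7 = 7.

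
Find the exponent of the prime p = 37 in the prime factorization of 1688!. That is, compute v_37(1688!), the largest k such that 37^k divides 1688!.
v_37(1688!) = 46

Legendre's formula: v_p(n!) = Σ_{k ≥ 1} ⌊n / p^k⌋. For p = 37, n = 1688, the terms are:
  ⌊1688/37^1⌋ = ⌊1688/37⌋ = 45
  ⌊1688/37^2⌋ = ⌊1688/1369⌋ = 1
(the next term ⌊1688/37^3⌋ = 0, terminating the sum). Summing: v_37(1688!) = 45 + 1 = 46.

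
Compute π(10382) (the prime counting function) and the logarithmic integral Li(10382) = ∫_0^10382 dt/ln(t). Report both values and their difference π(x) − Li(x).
π(10382) = 1272;  Li(10382) ≈ 1287.53;  π(x) − Li(x) ≈ -15.53.

Direct count of primes ≤ 10382 gives π(10382) = 1272. Numerical evaluation of the logarithmic integral gives Li(10382) ≈ 1287.53. The difference π(x) − Li(x) ≈ -15.53 is typically negative for small/moderate x (Li(x) overestimates), though Littlewood's theorem shows this sign changes infinitely often.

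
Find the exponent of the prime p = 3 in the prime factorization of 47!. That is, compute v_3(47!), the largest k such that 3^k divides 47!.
v_3(47!) = 21

Legendre's formula: v_p(n!) = Σ_{k ≥ 1} ⌊n / p^k⌋. For p = 3, n = 47, the terms are:
  ⌊47/3^1⌋ = ⌊47/3⌋ = 15
  ⌊47/3^2⌋ = ⌊47/9⌋ = 5
  ⌊47/3^3⌋ = ⌊47/27⌋ = 1
(the next term ⌊47/3^4⌋ = 0, terminating the sum). Summing: v_3(47!) = 15 + 5 + 1 = 21.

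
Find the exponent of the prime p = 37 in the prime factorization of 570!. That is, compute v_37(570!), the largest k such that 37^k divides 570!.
v_37(570!) = 15

Legendre's formula: v_p(n!) = Σ_{k ≥ 1} ⌊n / p^k⌋. For p = 37, n = 570, the terms are:
  ⌊570/37^1⌋ = ⌊570/37⌋ = 15
(the next term ⌊570/37^2⌋ = 0, terminating the sum). Summing: v_37(570!) = 15 = 15.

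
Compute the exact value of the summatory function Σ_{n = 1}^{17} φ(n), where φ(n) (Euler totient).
Σ_{n ≤ 17} φ(n) = 96

Compute φ(n) for each 1 ≤ n ≤ 17: φ(1) = 1, φ(2) = 1, φ(3) = 2, φ(4) = 2, φ(5) = 4, φ(6) = 2, φ(7) = 6, φ(8) = 4, φ(9) = 6, φ(10) = 4, φ(11) = 10, φ(12) = 4, φ(13) = 12, φ(14) = 6, φ(15) = 8, φ(16) = 8, φ(17) = 16. Summing all 17 values: 96. (Average order: Σ_{n ≤ x} φ(n) ~ (3/π²) x². For x = 17, (3/π²)·17² ≈ 87.85.)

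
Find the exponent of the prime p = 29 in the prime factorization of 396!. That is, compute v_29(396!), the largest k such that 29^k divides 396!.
v_29(396!) = 13

Legendre's formula: v_p(n!) = Σ_{k ≥ 1} ⌊n / p^k⌋. For p = 29, n = 396, the terms are:
  ⌊396/29^1⌋ = ⌊396/29⌋ = 13
(the next term ⌊396/29^2⌋ = 0, terminating the sum). Summing: v_29(396!) = 13 = 13.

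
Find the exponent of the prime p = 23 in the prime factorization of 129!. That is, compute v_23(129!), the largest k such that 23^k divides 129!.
v_23(129!) = 5

Legendre's formula: v_p(n!) = Σ_{k ≥ 1} ⌊n / p^k⌋. For p = 23, n = 129, the terms are:
  ⌊129/23^1⌋ = ⌊129/23⌋ = 5
(the next term ⌊129/23^2⌋ = 0, terminating the sum). Summing: v_23(129!) = 5 = 5.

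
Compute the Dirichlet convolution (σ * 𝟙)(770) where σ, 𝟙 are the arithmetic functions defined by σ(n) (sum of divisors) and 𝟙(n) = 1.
(σ * 𝟙)(770) = 3276

Divisors of 770: [1, 2, 5, 7, 10, 11, 14, 22, 35, 55, 70, 77, 110, 154, 385, 770]. For each d | 770:
  d = 1: σ(1) · 𝟙(770/1) = 1 · 1 = 1
  d = 2: σ(2) · 𝟙(770/2) = 3 · 1 = 3
  d = 5: σ(5) · 𝟙(770/5) = 6 · 1 = 6
  d = 7: σ(7) · 𝟙(770/7) = 8 · 1 = 8
  d = 10: σ(10) · 𝟙(770/10) = 18 · 1 = 18
  d = 11: σ(11) · 𝟙(770/11) = 12 · 1 = 12
  d = 14: σ(14) · 𝟙(770/14) = 24 · 1 = 24
  d = 22: σ(22) · 𝟙(770/22) = 36 · 1 = 36
  d = 35: σ(35) · 𝟙(770/35) = 48 · 1 = 48
  d = 55: σ(55) · 𝟙(770/55) = 72 · 1 = 72
  d = 70: σ(70) · 𝟙(770/70) = 144 · 1 = 144
  d = 77: σ(77) · 𝟙(770/77) = 96 · 1 = 96
  d = 110: σ(110) · 𝟙(770/110) = 216 · 1 = 216
  d = 154: σ(154) · 𝟙(770/154) = 288 · 1 = 288
  d = 385: σ(385) · 𝟙(770/385) = 576 · 1 = 576
  d = 770: σ(770) · 𝟙(770/770) = 1728 · 1 = 1728
Summing: (σ * 𝟙)(770) = 1 + 3 + 6 + 8 + 18 + 12 + 24 + 36 + 48 + 72 + 144 + 96 + 216 + 288 + 576 + 1728 = 3276.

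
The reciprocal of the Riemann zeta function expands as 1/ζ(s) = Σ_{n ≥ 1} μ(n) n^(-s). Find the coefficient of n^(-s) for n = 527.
μ(527) = 1

Factor n = 527 = 17 · 31. μ(n) = 0 if any exponent ≥ 2 (not squarefree); otherwise μ(n) = (−1)^{ω(n)} where ω(n) is the number of distinct prime factors. Applying: μ(527) = 1.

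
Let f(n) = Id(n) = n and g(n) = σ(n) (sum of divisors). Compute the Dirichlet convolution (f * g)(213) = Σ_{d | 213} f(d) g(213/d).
(Id * σ)(213) = 1001

Divisors of 213: [1, 3, 71, 213]. For each d | 213:
  d = 1: Id(1) · σ(213/1) = 1 · 288 = 288
  d = 3: Id(3) · σ(213/3) = 3 · 72 = 216
  d = 71: Id(71) · σ(213/71) = 71 · 4 = 284
  d = 213: Id(213) · σ(213/213) = 213 · 1 = 213
Summing: (Id * σ)(213) = 288 + 216 + 284 + 213 = 1001.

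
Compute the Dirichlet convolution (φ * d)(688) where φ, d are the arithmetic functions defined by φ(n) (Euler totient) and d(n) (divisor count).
(φ * d)(688) = 1364

Divisors of 688: [1, 2, 4, 8, 16, 43, 86, 172, 344, 688]. For each d | 688:
  d = 1: φ(1) · d(688/1) = 1 · 10 = 10
  d = 2: φ(2) · d(688/2) = 1 · 8 = 8
  d = 4: φ(4) · d(688/4) = 2 · 6 = 12
  d = 8: φ(8) · d(688/8) = 4 · 4 = 16
  d = 16: φ(16) · d(688/16) = 8 · 2 = 16
  d = 43: φ(43) · d(688/43) = 42 · 5 = 210
  d = 86: φ(86) · d(688/86) = 42 · 4 = 168
  d = 172: φ(172) · d(688/172) = 84 · 3 = 252
  d = 344: φ(344) · d(688/344) = 168 · 2 = 336
  d = 688: φ(688) · d(688/688) = 336 · 1 = 336
Summing: (φ * d)(688) = 10 + 8 + 12 + 16 + 16 + 210 + 168 + 252 + 336 + 336 = 1364.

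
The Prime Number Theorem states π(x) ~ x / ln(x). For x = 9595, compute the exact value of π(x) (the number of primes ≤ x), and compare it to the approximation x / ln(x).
π(9595) = 1184;  x/ln(x) ≈ 1046.46;  relative error ≈ 11.62%.

Directly count primes up to 9595: π(9595) = 1184. The PNT approximation gives 9595/ln(9595) ≈ 9595/9.16900 ≈ 1046.46. Relative error (π(x) − x/ln(x)) / π(x) ≈ 11.62%; the approximation is known to undercount slightly (Li(x) is a better estimate).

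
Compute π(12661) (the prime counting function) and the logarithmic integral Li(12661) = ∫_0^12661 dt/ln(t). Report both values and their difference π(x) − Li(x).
π(12661) = 1513;  Li(12661) ≈ 1531.27;  π(x) − Li(x) ≈ -18.27.

Direct count of primes ≤ 12661 gives π(12661) = 1513. Numerical evaluation of the logarithmic integral gives Li(12661) ≈ 1531.27. The difference π(x) − Li(x) ≈ -18.27 is typically negative for small/moderate x (Li(x) overestimates), though Littlewood's theorem shows this sign changes infinitely often.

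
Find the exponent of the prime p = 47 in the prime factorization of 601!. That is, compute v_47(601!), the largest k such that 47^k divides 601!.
v_47(601!) = 12

Legendre's formula: v_p(n!) = Σ_{k ≥ 1} ⌊n / p^k⌋. For p = 47, n = 601, the terms are:
  ⌊601/47^1⌋ = ⌊601/47⌋ = 12
(the next term ⌊601/47^2⌋ = 0, terminating the sum). Summing: v_47(601!) = 12 = 12.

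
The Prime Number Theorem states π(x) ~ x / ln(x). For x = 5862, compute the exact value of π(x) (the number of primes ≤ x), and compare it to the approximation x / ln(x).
π(5862) = 771;  x/ln(x) ≈ 675.64;  relative error ≈ 12.37%.

Directly count primes up to 5862: π(5862) = 771. The PNT approximation gives 5862/ln(5862) ≈ 5862/8.67625 ≈ 675.64. Relative error (π(x) − x/ln(x)) / π(x) ≈ 12.37%; the approximation is known to undercount slightly (Li(x) is a better estimate).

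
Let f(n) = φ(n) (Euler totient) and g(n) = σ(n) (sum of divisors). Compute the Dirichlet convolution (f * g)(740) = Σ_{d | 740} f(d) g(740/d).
(φ * σ)(740) = 8880

Divisors of 740: [1, 2, 4, 5, 10, 20, 37, 74, 148, 185, 370, 740]. For each d | 740:
  d = 1: φ(1) · σ(740/1) = 1 · 1596 = 1596
  d = 2: φ(2) · σ(740/2) = 1 · 684 = 684
  d = 4: φ(4) · σ(740/4) = 2 · 228 = 456
  d = 5: φ(5) · σ(740/5) = 4 · 266 = 1064
  d = 10: φ(10) · σ(740/10) = 4 · 114 = 456
  d = 20: φ(20) · σ(740/20) = 8 · 38 = 304
  d = 37: φ(37) · σ(740/37) = 36 · 42 = 1512
  d = 74: φ(74) · σ(740/74) = 36 · 18 = 648
  d = 148: φ(148) · σ(740/148) = 72 · 6 = 432
  d = 185: φ(185) · σ(740/185) = 144 · 7 = 1008
  d = 370: φ(370) · σ(740/370) = 144 · 3 = 432
  d = 740: φ(740) · σ(740/740) = 288 · 1 = 288
Summing: (φ * σ)(740) = 1596 + 684 + 456 + 1064 + 456 + 304 + 1512 + 648 + 432 + 1008 + 432 + 288 = 8880.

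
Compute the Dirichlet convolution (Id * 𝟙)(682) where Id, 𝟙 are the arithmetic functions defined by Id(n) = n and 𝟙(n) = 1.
(Id * 𝟙)(682) = 1152

Divisors of 682: [1, 2, 11, 22, 31, 62, 341, 682]. For each d | 682:
  d = 1: Id(1) · 𝟙(682/1) = 1 · 1 = 1
  d = 2: Id(2) · 𝟙(682/2) = 2 · 1 = 2
  d = 11: Id(11) · 𝟙(682/11) = 11 · 1 = 11
  d = 22: Id(22) · 𝟙(682/22) = 22 · 1 = 22
  d = 31: Id(31) · 𝟙(682/31) = 31 · 1 = 31
  d = 62: Id(62) · 𝟙(682/62) = 62 · 1 = 62
  d = 341: Id(341) · 𝟙(682/341) = 341 · 1 = 341
  d = 682: Id(682) · 𝟙(682/682) = 682 · 1 = 682
Summing: (Id * 𝟙)(682) = 1 + 2 + 11 + 22 + 31 + 62 + 341 + 682 = 1152.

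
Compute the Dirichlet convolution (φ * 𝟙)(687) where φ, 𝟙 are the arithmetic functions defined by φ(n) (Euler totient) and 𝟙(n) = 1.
(φ * 𝟙)(687) = 687

Divisors of 687: [1, 3, 229, 687]. For each d | 687:
  d = 1: φ(1) · 𝟙(687/1) = 1 · 1 = 1
  d = 3: φ(3) · 𝟙(687/3) = 2 · 1 = 2
  d = 229: φ(229) · 𝟙(687/229) = 228 · 1 = 228
  d = 687: φ(687) · 𝟙(687/687) = 456 · 1 = 456
Summing: (φ * 𝟙)(687) = 1 + 2 + 228 + 456 = 687.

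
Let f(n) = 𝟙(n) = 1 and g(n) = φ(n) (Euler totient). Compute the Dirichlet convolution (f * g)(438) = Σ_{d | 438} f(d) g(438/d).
(𝟙 * φ)(438) = 438

Divisors of 438: [1, 2, 3, 6, 73, 146, 219, 438]. For each d | 438:
  d = 1: 𝟙(1) · φ(438/1) = 1 · 144 = 144
  d = 2: 𝟙(2) · φ(438/2) = 1 · 144 = 144
  d = 3: 𝟙(3) · φ(438/3) = 1 · 72 = 72
  d = 6: 𝟙(6) · φ(438/6) = 1 · 72 = 72
  d = 73: 𝟙(73) · φ(438/73) = 1 · 2 = 2
  d = 146: 𝟙(146) · φ(438/146) = 1 · 2 = 2
  d = 219: 𝟙(219) · φ(438/219) = 1 · 1 = 1
  d = 438: 𝟙(438) · φ(438/438) = 1 · 1 = 1
Summing: (𝟙 * φ)(438) = 144 + 144 + 72 + 72 + 2 + 2 + 1 + 1 = 438.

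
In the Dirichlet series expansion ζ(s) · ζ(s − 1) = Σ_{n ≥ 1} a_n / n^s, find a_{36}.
σ(36) = 91

In the product (Σ m^0/m^s)(Σ k / k^s) = Σ (Σ_{d | n} d) / n^s, the coefficient of 1/n^s is σ(n) = Σ_{d | n} d. For n = 36, divisors are [1, 2, 3, 4, 6, 9, 12, 18, 36]; summing: σ(36) = 91.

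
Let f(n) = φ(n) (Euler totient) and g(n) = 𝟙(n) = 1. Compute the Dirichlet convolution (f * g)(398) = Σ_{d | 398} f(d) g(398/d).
(φ * 𝟙)(398) = 398

Divisors of 398: [1, 2, 199, 398]. For each d | 398:
  d = 1: φ(1) · 𝟙(398/1) = 1 · 1 = 1
  d = 2: φ(2) · 𝟙(398/2) = 1 · 1 = 1
  d = 199: φ(199) · 𝟙(398/199) = 198 · 1 = 198
  d = 398: φ(398) · 𝟙(398/398) = 198 · 1 = 198
Summing: (φ * 𝟙)(398) = 1 + 1 + 198 + 198 = 398.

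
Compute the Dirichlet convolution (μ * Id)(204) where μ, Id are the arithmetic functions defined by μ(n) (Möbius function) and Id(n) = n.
(μ * Id)(204) = 64

Divisors of 204: [1, 2, 3, 4, 6, 12, 17, 34, 51, 68, 102, 204]. For each d | 204:
  d = 1: μ(1) · Id(204/1) = 1 · 204 = 204
  d = 2: μ(2) · Id(204/2) = -1 · 102 = -102
  d = 3: μ(3) · Id(204/3) = -1 · 68 = -68
  d = 4: μ(4) · Id(204/4) = 0 · 51 = 0
  d = 6: μ(6) · Id(204/6) = 1 · 34 = 34
  d = 12: μ(12) · Id(204/12) = 0 · 17 = 0
  d = 17: μ(17) · Id(204/17) = -1 · 12 = -12
  d = 34: μ(34) · Id(204/34) = 1 · 6 = 6
  d = 51: μ(51) · Id(204/51) = 1 · 4 = 4
  d = 68: μ(68) · Id(204/68) = 0 · 3 = 0
  d = 102: μ(102) · Id(204/102) = -1 · 2 = -2
  d = 204: μ(204) · Id(204/204) = 0 · 1 = 0
Summing: (μ * Id)(204) = 204 + -102 + -68 + 0 + 34 + 0 + -12 + 6 + 4 + 0 + -2 + 0 = 64.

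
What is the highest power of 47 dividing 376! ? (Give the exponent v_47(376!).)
v_47(376!) = 8

Legendre's formula: v_p(n!) = Σ_{k ≥ 1} ⌊n / p^k⌋. For p = 47, n = 376, the terms are:
  ⌊376/47^1⌋ = ⌊376/47⌋ = 8
(the next term ⌊376/47^2⌋ = 0, terminating the sum). Summing: v_47(376!) = 8 = 8.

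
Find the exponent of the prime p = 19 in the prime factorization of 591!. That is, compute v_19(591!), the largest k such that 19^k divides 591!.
v_19(591!) = 32

Legendre's formula: v_p(n!) = Σ_{k ≥ 1} ⌊n / p^k⌋. For p = 19, n = 591, the terms are:
  ⌊591/19^1⌋ = ⌊591/19⌋ = 31
  ⌊591/19^2⌋ = ⌊591/361⌋ = 1
(the next term ⌊591/19^3⌋ = 0, terminating the sum). Summing: v_19(591!) = 31 + 1 = 32.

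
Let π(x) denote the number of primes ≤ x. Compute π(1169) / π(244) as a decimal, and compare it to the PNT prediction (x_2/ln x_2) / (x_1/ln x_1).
π(1169)/π(244) = 192/53 ≈ 3.6226;  PNT prediction ≈ 3.7284.

π(244) = 53 and π(1169) = 192, so π(1169)/π(244) ≈ 3.6226. The PNT-predicted ratio is (1169/ln(1169)) / (244/ln(244)) ≈ 3.7284. The two agree to within a few percent, as expected.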